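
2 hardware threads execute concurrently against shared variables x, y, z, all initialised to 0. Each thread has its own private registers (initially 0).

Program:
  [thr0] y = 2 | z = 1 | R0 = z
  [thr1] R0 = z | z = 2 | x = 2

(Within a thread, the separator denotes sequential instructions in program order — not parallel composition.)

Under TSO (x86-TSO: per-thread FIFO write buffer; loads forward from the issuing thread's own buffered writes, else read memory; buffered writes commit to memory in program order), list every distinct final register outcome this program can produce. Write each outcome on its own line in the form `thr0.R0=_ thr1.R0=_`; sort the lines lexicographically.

thr0.R0=1 thr1.R0=0
thr0.R0=1 thr1.R0=1
thr0.R0=2 thr1.R0=0
thr0.R0=2 thr1.R0=1

outcome vector order: (thr0.R0,thr1.R0)
|TSO outcomes| = 4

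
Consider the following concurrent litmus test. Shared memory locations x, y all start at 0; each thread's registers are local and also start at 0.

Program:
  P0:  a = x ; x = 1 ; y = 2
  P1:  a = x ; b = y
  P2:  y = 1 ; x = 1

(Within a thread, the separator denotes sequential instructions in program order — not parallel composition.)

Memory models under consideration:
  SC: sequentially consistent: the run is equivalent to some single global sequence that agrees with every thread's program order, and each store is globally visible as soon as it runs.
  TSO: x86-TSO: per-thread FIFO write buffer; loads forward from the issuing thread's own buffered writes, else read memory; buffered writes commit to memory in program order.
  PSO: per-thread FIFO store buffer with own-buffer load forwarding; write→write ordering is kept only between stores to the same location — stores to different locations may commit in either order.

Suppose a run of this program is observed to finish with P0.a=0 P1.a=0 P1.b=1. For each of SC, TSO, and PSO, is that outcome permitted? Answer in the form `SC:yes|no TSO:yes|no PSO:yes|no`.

outcome vector order: (P0.a,P1.a,P1.b)
SC: 11 outcomes — {0/0/0; 0/0/1; 0/0/2; 0/1/0; 0/1/1; 0/1/2; 1/0/0; 1/0/1; 1/0/2; 1/1/1; 1/1/2}
TSO: 11 outcomes — {0/0/0; 0/0/1; 0/0/2; 0/1/0; 0/1/1; 0/1/2; 1/0/0; 1/0/1; 1/0/2; 1/1/1; 1/1/2}
PSO: 12 outcomes — {0/0/0; 0/0/1; 0/0/2; 0/1/0; 0/1/1; 0/1/2; 1/0/0; 1/0/1; 1/0/2; 1/1/0; 1/1/1; 1/1/2}
target 0/0/1 ∈ {SC,TSO,PSO}

SC:yes TSO:yes PSO:yes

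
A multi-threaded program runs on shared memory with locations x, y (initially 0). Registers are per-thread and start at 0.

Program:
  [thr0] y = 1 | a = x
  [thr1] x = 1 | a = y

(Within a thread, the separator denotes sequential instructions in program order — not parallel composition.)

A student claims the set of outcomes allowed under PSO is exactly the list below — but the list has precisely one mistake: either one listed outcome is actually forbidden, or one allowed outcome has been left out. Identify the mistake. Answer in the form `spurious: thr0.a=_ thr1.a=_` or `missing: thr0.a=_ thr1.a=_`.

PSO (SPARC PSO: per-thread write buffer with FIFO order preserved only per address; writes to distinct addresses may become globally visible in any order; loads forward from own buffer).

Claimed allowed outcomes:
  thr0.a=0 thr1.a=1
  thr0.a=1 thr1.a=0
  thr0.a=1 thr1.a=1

missing: thr0.a=0 thr1.a=0

outcome vector order: (thr0.a,thr1.a)
under PSO → <0 0>, <0 1>, <1 0>, <1 1>
PSO∖claimed = {<0 0>}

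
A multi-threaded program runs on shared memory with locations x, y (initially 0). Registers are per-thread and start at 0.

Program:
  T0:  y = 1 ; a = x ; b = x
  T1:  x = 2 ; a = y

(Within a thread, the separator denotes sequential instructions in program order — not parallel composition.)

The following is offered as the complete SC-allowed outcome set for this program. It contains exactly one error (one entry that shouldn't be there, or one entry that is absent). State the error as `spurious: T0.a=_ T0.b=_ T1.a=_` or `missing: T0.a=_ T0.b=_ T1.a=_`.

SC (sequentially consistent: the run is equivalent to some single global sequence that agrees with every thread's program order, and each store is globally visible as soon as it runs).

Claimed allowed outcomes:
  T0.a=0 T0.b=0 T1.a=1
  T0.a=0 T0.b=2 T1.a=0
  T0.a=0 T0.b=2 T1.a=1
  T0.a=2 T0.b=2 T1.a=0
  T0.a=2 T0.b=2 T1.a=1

outcome vector order: (T0.a,T0.b,T1.a)
[SC] allowed = {001 021 220 221}
claimed∖SC = {020}

spurious: T0.a=0 T0.b=2 T1.a=0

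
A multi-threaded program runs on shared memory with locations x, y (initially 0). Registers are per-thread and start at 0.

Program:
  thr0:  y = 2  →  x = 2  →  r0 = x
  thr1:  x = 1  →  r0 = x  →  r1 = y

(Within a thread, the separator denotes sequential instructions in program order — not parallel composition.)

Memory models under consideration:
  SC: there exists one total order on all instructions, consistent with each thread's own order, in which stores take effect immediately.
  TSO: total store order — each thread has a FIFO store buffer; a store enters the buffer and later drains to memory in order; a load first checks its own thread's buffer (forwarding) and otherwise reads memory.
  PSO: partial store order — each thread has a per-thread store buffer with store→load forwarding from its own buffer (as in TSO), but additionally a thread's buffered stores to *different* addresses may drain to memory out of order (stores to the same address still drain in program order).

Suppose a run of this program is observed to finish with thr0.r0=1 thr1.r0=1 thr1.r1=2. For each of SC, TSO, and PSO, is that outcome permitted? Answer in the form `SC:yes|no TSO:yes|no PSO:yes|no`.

outcome vector order: (thr0.r0,thr1.r0,thr1.r1)
[SC] allowed = {1/1/2, 2/1/0, 2/1/2, 2/2/2}
[TSO] allowed = {1/1/0, 1/1/2, 2/1/0, 2/1/2, 2/2/2}
[PSO] allowed = {1/1/0, 1/1/2, 2/1/0, 2/1/2, 2/2/0, 2/2/2}
target 1/1/2 ∈ {SC,TSO,PSO}

SC:yes TSO:yes PSO:yes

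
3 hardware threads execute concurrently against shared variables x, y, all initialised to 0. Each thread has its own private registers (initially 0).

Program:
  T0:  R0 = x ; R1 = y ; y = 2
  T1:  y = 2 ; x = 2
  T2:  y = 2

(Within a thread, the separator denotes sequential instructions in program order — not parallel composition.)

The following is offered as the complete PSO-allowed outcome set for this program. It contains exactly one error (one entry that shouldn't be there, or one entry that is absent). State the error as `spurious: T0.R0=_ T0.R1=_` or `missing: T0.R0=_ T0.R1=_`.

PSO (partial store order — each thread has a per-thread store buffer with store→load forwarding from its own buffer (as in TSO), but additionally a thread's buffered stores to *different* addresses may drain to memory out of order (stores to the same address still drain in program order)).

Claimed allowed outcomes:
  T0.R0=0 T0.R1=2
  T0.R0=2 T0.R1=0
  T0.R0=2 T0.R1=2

outcome vector order: (T0.R0,T0.R1)
under PSO → <0 0> <0 2> <2 0> <2 2>
PSO∖claimed = {<0 0>}

missing: T0.R0=0 T0.R1=0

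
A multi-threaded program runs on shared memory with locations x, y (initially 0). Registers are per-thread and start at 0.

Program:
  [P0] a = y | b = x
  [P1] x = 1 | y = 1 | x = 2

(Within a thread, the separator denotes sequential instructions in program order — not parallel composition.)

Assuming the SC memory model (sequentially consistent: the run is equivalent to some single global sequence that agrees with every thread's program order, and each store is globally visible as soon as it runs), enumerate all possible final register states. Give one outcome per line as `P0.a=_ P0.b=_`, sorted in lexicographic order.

outcome vector order: (P0.a,P0.b)
|SC outcomes| = 5

P0.a=0 P0.b=0
P0.a=0 P0.b=1
P0.a=0 P0.b=2
P0.a=1 P0.b=1
P0.a=1 P0.b=2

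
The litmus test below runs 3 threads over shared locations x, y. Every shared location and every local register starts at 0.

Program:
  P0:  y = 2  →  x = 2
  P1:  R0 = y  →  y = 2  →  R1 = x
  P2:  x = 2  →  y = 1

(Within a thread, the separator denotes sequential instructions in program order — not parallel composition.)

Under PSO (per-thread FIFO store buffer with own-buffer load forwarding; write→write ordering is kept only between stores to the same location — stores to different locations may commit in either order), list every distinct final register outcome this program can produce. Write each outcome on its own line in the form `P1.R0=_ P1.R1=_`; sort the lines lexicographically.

P1.R0=0 P1.R1=0
P1.R0=0 P1.R1=2
P1.R0=1 P1.R1=0
P1.R0=1 P1.R1=2
P1.R0=2 P1.R1=0
P1.R0=2 P1.R1=2

outcome vector order: (P1.R0,P1.R1)
|PSO outcomes| = 6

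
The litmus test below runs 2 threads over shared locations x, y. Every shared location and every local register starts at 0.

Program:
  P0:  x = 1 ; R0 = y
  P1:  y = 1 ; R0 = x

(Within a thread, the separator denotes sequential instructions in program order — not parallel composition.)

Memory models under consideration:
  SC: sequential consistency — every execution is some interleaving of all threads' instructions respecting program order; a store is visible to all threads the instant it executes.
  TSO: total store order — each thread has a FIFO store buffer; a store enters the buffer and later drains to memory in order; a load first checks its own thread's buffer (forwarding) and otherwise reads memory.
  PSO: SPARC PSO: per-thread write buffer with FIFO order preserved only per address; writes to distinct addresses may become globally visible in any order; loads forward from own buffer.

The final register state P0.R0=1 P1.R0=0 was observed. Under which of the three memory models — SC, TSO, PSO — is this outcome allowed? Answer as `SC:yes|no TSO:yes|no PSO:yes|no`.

outcome vector order: (P0.R0,P1.R0)
[SC] allowed = {0/1 1/0 1/1}
[TSO] allowed = {0/0 0/1 1/0 1/1}
[PSO] allowed = {0/0 0/1 1/0 1/1}
target 1/0 ∈ {SC,TSO,PSO}

SC:yes TSO:yes PSO:yes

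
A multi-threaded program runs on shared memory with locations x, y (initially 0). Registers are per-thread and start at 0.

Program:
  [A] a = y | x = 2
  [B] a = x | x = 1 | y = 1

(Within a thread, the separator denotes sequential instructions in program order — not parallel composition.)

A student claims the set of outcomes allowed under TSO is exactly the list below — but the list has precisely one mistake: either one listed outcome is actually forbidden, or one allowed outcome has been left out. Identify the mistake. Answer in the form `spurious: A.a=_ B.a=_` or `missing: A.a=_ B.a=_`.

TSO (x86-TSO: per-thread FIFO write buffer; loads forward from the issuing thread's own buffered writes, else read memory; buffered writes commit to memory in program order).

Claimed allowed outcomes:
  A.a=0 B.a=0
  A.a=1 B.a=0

missing: A.a=0 B.a=2

outcome vector order: (A.a,B.a)
TSO: 3 outcomes — {(0,0), (0,2), (1,0)}
TSO∖claimed = {(0,2)}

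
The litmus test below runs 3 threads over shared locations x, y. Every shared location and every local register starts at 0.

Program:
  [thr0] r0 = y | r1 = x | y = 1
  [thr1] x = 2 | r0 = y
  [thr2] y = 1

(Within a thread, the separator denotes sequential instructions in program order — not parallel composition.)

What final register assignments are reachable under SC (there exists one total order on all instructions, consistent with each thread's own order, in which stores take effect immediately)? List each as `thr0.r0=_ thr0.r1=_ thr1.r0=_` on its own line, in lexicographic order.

outcome vector order: (thr0.r0,thr0.r1,thr1.r0)
|SC outcomes| = 7

thr0.r0=0 thr0.r1=0 thr1.r0=0
thr0.r0=0 thr0.r1=0 thr1.r0=1
thr0.r0=0 thr0.r1=2 thr1.r0=0
thr0.r0=0 thr0.r1=2 thr1.r0=1
thr0.r0=1 thr0.r1=0 thr1.r0=1
thr0.r0=1 thr0.r1=2 thr1.r0=0
thr0.r0=1 thr0.r1=2 thr1.r0=1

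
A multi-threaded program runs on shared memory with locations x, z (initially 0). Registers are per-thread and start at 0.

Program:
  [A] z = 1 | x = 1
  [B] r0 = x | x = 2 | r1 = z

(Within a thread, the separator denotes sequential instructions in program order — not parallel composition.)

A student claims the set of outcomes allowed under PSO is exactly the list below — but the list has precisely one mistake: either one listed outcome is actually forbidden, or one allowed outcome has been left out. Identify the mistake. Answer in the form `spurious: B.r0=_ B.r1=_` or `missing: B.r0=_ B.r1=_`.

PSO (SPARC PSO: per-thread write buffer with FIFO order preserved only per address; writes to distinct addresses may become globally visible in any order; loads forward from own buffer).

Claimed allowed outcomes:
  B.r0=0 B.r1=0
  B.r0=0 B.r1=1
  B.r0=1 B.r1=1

missing: B.r0=1 B.r1=0

outcome vector order: (B.r0,B.r1)
[PSO] allowed = {00 01 10 11}
PSO∖claimed = {10}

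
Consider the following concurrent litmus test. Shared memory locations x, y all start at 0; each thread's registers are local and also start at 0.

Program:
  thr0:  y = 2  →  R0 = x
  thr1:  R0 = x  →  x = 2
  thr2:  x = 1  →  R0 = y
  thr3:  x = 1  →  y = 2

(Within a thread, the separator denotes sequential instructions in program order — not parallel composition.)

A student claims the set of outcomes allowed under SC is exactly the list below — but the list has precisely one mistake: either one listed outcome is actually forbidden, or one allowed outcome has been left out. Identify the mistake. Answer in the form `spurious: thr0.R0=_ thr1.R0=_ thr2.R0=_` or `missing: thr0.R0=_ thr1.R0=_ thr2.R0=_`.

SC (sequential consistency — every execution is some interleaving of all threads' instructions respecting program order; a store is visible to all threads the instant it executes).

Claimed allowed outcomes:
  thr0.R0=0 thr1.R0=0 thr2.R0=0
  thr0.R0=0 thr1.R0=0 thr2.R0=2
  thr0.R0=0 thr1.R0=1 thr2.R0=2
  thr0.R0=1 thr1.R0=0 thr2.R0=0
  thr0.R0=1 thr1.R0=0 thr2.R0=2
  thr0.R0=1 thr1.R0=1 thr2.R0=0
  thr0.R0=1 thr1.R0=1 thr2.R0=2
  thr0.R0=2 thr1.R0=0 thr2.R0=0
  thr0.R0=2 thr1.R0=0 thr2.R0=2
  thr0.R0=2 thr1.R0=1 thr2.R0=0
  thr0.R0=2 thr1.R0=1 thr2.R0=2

outcome vector order: (thr0.R0,thr1.R0,thr2.R0)
[SC] allowed = {(0,0,2); (0,1,2); (1,0,0); (1,0,2); (1,1,0); (1,1,2); (2,0,0); (2,0,2); (2,1,0); (2,1,2)}
claimed∖SC = {(0,0,0)}

spurious: thr0.R0=0 thr1.R0=0 thr2.R0=0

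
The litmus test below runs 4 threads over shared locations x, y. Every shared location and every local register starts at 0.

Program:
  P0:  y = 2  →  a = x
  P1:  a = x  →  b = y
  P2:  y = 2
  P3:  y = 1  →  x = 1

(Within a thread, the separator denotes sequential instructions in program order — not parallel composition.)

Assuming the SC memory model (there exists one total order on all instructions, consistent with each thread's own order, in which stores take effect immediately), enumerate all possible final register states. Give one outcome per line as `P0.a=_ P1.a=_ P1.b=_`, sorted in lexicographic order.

P0.a=0 P1.a=0 P1.b=0
P0.a=0 P1.a=0 P1.b=1
P0.a=0 P1.a=0 P1.b=2
P0.a=0 P1.a=1 P1.b=1
P0.a=0 P1.a=1 P1.b=2
P0.a=1 P1.a=0 P1.b=0
P0.a=1 P1.a=0 P1.b=1
P0.a=1 P1.a=0 P1.b=2
P0.a=1 P1.a=1 P1.b=1
P0.a=1 P1.a=1 P1.b=2

outcome vector order: (P0.a,P1.a,P1.b)
|SC outcomes| = 10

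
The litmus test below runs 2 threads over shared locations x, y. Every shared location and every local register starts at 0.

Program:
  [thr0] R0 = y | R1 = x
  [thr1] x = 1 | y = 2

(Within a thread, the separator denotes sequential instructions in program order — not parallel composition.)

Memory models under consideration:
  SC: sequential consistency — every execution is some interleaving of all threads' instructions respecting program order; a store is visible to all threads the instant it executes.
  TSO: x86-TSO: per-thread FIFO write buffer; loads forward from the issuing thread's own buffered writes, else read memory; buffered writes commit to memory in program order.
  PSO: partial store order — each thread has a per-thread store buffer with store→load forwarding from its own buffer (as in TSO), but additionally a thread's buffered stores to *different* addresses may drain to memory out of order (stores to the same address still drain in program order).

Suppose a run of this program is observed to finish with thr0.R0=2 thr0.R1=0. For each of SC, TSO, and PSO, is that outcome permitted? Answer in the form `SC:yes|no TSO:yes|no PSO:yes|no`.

outcome vector order: (thr0.R0,thr0.R1)
[SC] allowed = {00, 01, 21}
[TSO] allowed = {00, 01, 21}
[PSO] allowed = {00, 01, 20, 21}
target 20 ∈ {PSO}

SC:no TSO:no PSO:yes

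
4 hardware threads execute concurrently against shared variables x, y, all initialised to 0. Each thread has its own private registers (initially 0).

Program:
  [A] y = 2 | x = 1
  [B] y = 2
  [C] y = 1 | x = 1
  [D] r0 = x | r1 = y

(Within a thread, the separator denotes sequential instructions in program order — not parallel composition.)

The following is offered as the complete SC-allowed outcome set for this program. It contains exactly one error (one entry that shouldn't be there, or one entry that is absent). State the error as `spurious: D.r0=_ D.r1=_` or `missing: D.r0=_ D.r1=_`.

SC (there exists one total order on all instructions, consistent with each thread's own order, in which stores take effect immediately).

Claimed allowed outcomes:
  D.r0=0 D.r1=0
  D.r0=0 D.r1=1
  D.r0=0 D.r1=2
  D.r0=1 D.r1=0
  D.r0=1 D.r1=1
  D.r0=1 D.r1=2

outcome vector order: (D.r0,D.r1)
[SC] allowed = {(0,0) (0,1) (0,2) (1,1) (1,2)}
claimed∖SC = {(1,0)}

spurious: D.r0=1 D.r1=0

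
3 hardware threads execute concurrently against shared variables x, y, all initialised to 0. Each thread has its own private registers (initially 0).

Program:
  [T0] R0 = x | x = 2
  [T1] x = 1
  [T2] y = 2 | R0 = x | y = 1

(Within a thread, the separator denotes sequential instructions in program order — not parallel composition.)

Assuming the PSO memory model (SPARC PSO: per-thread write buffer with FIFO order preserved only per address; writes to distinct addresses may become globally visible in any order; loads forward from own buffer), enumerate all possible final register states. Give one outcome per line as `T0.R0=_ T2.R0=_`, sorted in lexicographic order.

T0.R0=0 T2.R0=0
T0.R0=0 T2.R0=1
T0.R0=0 T2.R0=2
T0.R0=1 T2.R0=0
T0.R0=1 T2.R0=1
T0.R0=1 T2.R0=2

outcome vector order: (T0.R0,T2.R0)
|PSO outcomes| = 6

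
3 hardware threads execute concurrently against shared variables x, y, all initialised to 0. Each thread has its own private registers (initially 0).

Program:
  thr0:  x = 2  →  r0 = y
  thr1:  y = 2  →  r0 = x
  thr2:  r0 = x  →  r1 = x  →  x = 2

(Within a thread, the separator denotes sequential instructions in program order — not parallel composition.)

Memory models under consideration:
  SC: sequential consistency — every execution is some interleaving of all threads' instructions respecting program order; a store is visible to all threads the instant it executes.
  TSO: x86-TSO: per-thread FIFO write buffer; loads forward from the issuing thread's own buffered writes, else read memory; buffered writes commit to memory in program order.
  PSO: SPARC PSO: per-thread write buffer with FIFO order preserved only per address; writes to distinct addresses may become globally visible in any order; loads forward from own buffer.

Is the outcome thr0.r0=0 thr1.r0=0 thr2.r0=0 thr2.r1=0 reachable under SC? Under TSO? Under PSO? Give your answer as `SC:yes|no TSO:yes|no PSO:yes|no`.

outcome vector order: (thr0.r0,thr1.r0,thr2.r0,thr2.r1)
SC: 9 outcomes — {(0,2,0,0), (0,2,0,2), (0,2,2,2), (2,0,0,0), (2,0,0,2), (2,0,2,2), (2,2,0,0), (2,2,0,2), (2,2,2,2)}
TSO: 12 outcomes — {(0,0,0,0), (0,0,0,2), (0,0,2,2), (0,2,0,0), (0,2,0,2), (0,2,2,2), (2,0,0,0), (2,0,0,2), (2,0,2,2), (2,2,0,0), (2,2,0,2), (2,2,2,2)}
PSO: 12 outcomes — {(0,0,0,0), (0,0,0,2), (0,0,2,2), (0,2,0,0), (0,2,0,2), (0,2,2,2), (2,0,0,0), (2,0,0,2), (2,0,2,2), (2,2,0,0), (2,2,0,2), (2,2,2,2)}
target (0,0,0,0) ∈ {TSO,PSO}

SC:no TSO:yes PSO:yes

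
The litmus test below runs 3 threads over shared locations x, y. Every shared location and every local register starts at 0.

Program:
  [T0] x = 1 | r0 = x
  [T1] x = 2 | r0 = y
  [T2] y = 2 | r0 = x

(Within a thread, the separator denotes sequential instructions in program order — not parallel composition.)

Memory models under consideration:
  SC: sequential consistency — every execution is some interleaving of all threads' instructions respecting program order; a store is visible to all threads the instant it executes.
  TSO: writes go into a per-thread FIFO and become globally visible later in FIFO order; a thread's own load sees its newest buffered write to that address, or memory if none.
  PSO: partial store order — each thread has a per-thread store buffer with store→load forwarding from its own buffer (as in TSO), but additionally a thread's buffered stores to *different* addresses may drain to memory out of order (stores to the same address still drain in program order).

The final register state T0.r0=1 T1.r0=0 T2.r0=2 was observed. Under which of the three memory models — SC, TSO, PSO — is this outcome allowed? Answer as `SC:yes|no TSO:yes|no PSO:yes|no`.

outcome vector order: (T0.r0,T1.r0,T2.r0)
[SC] allowed = {<1 0 1>, <1 0 2>, <1 2 0>, <1 2 1>, <1 2 2>, <2 0 2>, <2 2 0>, <2 2 1>, <2 2 2>}
[TSO] allowed = {<1 0 0>, <1 0 1>, <1 0 2>, <1 2 0>, <1 2 1>, <1 2 2>, <2 0 0>, <2 0 1>, <2 0 2>, <2 2 0>, <2 2 1>, <2 2 2>}
[PSO] allowed = {<1 0 0>, <1 0 1>, <1 0 2>, <1 2 0>, <1 2 1>, <1 2 2>, <2 0 0>, <2 0 1>, <2 0 2>, <2 2 0>, <2 2 1>, <2 2 2>}
target <1 0 2> ∈ {SC,TSO,PSO}

SC:yes TSO:yes PSO:yes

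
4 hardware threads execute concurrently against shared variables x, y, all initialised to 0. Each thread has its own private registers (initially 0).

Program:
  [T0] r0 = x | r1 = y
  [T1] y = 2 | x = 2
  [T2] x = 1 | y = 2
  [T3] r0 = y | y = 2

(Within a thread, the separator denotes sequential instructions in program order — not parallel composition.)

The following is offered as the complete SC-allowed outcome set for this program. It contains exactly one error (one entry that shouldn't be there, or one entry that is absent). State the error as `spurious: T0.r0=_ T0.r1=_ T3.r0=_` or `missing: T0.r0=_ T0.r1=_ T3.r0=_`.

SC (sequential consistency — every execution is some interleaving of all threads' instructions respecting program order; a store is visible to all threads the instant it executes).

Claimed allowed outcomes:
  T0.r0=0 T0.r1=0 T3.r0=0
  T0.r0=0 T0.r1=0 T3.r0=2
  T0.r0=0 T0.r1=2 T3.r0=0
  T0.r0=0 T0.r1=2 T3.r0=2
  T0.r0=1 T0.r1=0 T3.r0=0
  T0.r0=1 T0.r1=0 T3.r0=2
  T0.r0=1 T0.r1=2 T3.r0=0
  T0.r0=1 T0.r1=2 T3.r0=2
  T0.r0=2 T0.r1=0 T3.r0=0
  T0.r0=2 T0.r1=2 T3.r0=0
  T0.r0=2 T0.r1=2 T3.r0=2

outcome vector order: (T0.r0,T0.r1,T3.r0)
SC: 10 outcomes — {0/0/0; 0/0/2; 0/2/0; 0/2/2; 1/0/0; 1/0/2; 1/2/0; 1/2/2; 2/2/0; 2/2/2}
claimed∖SC = {2/0/0}

spurious: T0.r0=2 T0.r1=0 T3.r0=0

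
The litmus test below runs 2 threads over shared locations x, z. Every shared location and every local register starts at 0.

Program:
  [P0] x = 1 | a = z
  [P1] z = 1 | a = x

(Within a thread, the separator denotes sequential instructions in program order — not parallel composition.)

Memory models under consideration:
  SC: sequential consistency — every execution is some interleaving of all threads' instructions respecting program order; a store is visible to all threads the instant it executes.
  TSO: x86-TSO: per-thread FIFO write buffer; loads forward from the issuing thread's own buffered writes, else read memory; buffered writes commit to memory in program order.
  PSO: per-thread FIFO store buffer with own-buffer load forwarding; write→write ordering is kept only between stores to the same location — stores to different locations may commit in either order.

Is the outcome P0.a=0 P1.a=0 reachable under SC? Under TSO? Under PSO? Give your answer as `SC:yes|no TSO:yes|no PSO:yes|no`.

outcome vector order: (P0.a,P1.a)
SC: 3 outcomes — {(0,1) (1,0) (1,1)}
TSO: 4 outcomes — {(0,0) (0,1) (1,0) (1,1)}
PSO: 4 outcomes — {(0,0) (0,1) (1,0) (1,1)}
target (0,0) ∈ {TSO,PSO}

SC:no TSO:yes PSO:yes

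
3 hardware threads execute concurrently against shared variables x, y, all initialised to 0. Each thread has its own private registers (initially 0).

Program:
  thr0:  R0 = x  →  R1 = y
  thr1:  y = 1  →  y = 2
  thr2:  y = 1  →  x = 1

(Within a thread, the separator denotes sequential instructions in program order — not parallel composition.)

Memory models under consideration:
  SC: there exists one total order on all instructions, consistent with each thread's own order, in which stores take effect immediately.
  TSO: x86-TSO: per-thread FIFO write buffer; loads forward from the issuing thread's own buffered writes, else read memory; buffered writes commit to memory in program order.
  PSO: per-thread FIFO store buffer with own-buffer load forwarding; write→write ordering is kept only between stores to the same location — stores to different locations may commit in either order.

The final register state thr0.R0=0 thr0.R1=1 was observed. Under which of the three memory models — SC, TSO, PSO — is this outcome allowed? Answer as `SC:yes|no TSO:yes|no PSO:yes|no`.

outcome vector order: (thr0.R0,thr0.R1)
[SC] allowed = {(0,0) (0,1) (0,2) (1,1) (1,2)}
[TSO] allowed = {(0,0) (0,1) (0,2) (1,1) (1,2)}
[PSO] allowed = {(0,0) (0,1) (0,2) (1,0) (1,1) (1,2)}
target (0,1) ∈ {SC,TSO,PSO}

SC:yes TSO:yes PSO:yes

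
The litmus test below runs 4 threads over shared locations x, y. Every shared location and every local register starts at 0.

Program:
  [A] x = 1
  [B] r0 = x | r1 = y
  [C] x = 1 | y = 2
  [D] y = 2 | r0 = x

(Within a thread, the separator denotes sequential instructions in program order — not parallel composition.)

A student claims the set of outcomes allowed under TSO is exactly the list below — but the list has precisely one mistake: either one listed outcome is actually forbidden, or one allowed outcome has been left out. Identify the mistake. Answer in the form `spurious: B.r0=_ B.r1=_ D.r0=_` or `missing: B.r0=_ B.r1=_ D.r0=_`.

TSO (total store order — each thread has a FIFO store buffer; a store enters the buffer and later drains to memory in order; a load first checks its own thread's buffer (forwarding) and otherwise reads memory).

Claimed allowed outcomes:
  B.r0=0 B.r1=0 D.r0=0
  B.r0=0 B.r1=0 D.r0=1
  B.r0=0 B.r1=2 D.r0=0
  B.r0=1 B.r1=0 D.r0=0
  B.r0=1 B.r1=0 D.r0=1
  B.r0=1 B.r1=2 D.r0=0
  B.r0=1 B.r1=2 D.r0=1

outcome vector order: (B.r0,B.r1,D.r0)
[TSO] allowed = {0/0/0; 0/0/1; 0/2/0; 0/2/1; 1/0/0; 1/0/1; 1/2/0; 1/2/1}
TSO∖claimed = {0/2/1}

missing: B.r0=0 B.r1=2 D.r0=1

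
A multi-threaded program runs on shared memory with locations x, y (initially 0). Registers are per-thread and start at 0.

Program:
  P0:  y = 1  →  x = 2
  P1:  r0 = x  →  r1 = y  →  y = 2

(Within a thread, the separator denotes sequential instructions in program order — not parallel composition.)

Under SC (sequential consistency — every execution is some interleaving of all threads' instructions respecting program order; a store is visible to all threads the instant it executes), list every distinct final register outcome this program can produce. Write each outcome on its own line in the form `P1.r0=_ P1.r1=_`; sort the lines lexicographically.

outcome vector order: (P1.r0,P1.r1)
|SC outcomes| = 3

P1.r0=0 P1.r1=0
P1.r0=0 P1.r1=1
P1.r0=2 P1.r1=1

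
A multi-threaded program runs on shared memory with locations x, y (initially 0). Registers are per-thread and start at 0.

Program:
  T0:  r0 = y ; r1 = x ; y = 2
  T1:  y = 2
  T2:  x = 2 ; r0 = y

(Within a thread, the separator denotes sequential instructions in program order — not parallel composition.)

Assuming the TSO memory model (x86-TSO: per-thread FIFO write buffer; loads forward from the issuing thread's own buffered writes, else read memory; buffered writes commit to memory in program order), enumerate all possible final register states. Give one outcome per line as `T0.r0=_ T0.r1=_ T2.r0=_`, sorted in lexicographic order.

outcome vector order: (T0.r0,T0.r1,T2.r0)
|TSO outcomes| = 8

T0.r0=0 T0.r1=0 T2.r0=0
T0.r0=0 T0.r1=0 T2.r0=2
T0.r0=0 T0.r1=2 T2.r0=0
T0.r0=0 T0.r1=2 T2.r0=2
T0.r0=2 T0.r1=0 T2.r0=0
T0.r0=2 T0.r1=0 T2.r0=2
T0.r0=2 T0.r1=2 T2.r0=0
T0.r0=2 T0.r1=2 T2.r0=2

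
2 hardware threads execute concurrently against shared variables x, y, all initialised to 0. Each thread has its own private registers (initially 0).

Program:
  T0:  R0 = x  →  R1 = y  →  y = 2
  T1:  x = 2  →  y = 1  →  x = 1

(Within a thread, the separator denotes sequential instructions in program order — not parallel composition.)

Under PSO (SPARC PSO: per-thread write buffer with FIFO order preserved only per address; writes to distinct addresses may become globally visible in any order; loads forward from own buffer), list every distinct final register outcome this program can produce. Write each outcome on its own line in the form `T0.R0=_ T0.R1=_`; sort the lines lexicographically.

outcome vector order: (T0.R0,T0.R1)
|PSO outcomes| = 6

T0.R0=0 T0.R1=0
T0.R0=0 T0.R1=1
T0.R0=1 T0.R1=0
T0.R0=1 T0.R1=1
T0.R0=2 T0.R1=0
T0.R0=2 T0.R1=1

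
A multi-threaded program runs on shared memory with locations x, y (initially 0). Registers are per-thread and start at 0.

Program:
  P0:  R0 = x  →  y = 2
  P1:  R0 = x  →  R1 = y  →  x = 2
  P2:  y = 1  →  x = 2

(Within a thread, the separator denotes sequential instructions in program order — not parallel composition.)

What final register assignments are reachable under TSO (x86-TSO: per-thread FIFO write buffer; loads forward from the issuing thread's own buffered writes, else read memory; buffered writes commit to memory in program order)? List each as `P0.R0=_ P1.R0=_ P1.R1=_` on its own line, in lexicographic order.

outcome vector order: (P0.R0,P1.R0,P1.R1)
|TSO outcomes| = 10

P0.R0=0 P1.R0=0 P1.R1=0
P0.R0=0 P1.R0=0 P1.R1=1
P0.R0=0 P1.R0=0 P1.R1=2
P0.R0=0 P1.R0=2 P1.R1=1
P0.R0=0 P1.R0=2 P1.R1=2
P0.R0=2 P1.R0=0 P1.R1=0
P0.R0=2 P1.R0=0 P1.R1=1
P0.R0=2 P1.R0=0 P1.R1=2
P0.R0=2 P1.R0=2 P1.R1=1
P0.R0=2 P1.R0=2 P1.R1=2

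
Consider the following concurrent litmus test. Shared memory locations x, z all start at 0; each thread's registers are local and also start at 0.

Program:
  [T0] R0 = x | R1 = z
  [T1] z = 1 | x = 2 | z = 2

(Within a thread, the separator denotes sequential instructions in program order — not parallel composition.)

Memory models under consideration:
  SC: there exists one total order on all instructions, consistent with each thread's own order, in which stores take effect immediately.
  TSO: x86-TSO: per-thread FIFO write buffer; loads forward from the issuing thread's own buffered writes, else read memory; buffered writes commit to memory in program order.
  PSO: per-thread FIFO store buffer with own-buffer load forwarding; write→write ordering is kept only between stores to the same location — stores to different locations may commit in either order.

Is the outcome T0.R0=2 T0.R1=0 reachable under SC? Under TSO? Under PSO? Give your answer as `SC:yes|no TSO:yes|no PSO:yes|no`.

outcome vector order: (T0.R0,T0.R1)
SC: 5 outcomes — {<0 0>; <0 1>; <0 2>; <2 1>; <2 2>}
TSO: 5 outcomes — {<0 0>; <0 1>; <0 2>; <2 1>; <2 2>}
PSO: 6 outcomes — {<0 0>; <0 1>; <0 2>; <2 0>; <2 1>; <2 2>}
target <2 0> ∈ {PSO}

SC:no TSO:no PSO:yes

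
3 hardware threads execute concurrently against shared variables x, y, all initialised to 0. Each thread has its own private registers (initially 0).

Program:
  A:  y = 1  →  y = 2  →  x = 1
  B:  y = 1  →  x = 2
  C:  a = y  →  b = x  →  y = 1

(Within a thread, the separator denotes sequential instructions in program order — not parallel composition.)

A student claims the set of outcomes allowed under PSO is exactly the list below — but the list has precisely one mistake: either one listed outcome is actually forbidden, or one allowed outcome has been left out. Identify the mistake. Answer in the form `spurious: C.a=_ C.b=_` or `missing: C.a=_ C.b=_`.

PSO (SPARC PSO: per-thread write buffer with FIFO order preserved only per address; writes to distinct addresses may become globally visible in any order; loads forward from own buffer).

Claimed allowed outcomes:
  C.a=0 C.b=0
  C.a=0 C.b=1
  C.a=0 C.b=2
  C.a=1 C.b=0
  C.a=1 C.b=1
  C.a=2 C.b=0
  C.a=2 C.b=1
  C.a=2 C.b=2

outcome vector order: (C.a,C.b)
[PSO] allowed = {0/0; 0/1; 0/2; 1/0; 1/1; 1/2; 2/0; 2/1; 2/2}
PSO∖claimed = {1/2}

missing: C.a=1 C.b=2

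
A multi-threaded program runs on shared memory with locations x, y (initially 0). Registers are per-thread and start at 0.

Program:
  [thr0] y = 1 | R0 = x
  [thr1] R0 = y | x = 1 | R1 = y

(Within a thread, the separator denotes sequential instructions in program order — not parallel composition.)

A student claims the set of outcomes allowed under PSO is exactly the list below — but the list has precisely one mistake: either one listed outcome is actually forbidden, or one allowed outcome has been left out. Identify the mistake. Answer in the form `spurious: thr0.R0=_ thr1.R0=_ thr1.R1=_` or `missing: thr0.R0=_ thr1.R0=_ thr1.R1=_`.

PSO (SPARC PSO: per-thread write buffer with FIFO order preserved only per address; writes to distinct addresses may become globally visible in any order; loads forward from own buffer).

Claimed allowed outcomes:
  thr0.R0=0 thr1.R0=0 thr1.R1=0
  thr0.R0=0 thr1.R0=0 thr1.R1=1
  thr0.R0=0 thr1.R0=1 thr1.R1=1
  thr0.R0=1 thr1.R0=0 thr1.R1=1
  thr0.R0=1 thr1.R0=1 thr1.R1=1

missing: thr0.R0=1 thr1.R0=0 thr1.R1=0

outcome vector order: (thr0.R0,thr1.R0,thr1.R1)
PSO: 6 outcomes — {0/0/0; 0/0/1; 0/1/1; 1/0/0; 1/0/1; 1/1/1}
PSO∖claimed = {1/0/0}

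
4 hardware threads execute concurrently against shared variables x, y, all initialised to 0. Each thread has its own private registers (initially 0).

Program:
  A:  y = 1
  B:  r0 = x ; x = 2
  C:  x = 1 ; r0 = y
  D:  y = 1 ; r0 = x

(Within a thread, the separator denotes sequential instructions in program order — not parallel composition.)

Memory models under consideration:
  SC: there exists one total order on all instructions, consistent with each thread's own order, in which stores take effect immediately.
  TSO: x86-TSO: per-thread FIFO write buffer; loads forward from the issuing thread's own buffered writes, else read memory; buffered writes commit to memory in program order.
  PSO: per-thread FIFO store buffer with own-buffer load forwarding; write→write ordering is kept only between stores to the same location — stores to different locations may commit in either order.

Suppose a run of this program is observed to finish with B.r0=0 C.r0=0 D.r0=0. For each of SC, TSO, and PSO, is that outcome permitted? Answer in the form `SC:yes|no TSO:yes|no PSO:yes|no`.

outcome vector order: (B.r0,C.r0,D.r0)
[SC] allowed = {001, 002, 010, 011, 012, 101, 102, 110, 111, 112}
[TSO] allowed = {000, 001, 002, 010, 011, 012, 100, 101, 102, 110, 111, 112}
[PSO] allowed = {000, 001, 002, 010, 011, 012, 100, 101, 102, 110, 111, 112}
target 000 ∈ {TSO,PSO}

SC:no TSO:yes PSO:yes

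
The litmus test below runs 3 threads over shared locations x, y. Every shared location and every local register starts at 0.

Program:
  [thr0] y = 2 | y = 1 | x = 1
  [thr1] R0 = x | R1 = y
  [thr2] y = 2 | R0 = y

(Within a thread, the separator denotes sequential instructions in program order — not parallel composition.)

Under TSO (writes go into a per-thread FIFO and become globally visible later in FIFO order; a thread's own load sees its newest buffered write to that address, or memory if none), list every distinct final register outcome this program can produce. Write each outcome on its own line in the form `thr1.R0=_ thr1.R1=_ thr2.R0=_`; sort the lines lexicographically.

thr1.R0=0 thr1.R1=0 thr2.R0=1
thr1.R0=0 thr1.R1=0 thr2.R0=2
thr1.R0=0 thr1.R1=1 thr2.R0=1
thr1.R0=0 thr1.R1=1 thr2.R0=2
thr1.R0=0 thr1.R1=2 thr2.R0=1
thr1.R0=0 thr1.R1=2 thr2.R0=2
thr1.R0=1 thr1.R1=1 thr2.R0=1
thr1.R0=1 thr1.R1=1 thr2.R0=2
thr1.R0=1 thr1.R1=2 thr2.R0=2

outcome vector order: (thr1.R0,thr1.R1,thr2.R0)
|TSO outcomes| = 9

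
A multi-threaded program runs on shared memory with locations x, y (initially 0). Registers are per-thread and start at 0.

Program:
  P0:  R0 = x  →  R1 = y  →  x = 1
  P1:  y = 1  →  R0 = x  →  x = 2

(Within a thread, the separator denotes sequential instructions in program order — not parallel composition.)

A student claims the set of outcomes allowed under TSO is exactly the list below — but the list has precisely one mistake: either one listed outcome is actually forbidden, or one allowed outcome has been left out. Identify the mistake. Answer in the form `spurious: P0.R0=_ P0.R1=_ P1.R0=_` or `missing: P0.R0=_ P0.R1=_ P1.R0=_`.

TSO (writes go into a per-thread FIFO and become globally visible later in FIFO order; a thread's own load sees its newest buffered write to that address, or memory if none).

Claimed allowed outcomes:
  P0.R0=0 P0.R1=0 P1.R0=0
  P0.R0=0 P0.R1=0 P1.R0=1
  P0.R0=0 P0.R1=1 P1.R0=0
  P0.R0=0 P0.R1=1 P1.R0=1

outcome vector order: (P0.R0,P0.R1,P1.R0)
TSO (5): 000 001 010 011 210
TSO∖claimed = {210}

missing: P0.R0=2 P0.R1=1 P1.R0=0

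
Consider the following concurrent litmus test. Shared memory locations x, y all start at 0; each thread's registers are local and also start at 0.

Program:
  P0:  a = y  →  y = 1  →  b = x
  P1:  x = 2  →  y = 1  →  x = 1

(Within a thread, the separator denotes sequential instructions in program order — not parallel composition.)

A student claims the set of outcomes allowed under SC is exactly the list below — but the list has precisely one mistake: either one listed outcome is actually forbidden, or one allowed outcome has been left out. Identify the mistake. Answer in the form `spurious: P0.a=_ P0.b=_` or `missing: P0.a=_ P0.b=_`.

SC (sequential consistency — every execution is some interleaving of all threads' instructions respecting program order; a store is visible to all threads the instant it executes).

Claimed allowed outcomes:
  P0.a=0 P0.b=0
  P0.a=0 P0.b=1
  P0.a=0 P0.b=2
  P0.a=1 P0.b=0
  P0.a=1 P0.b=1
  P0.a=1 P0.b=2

outcome vector order: (P0.a,P0.b)
SC (5): 0/0 0/1 0/2 1/1 1/2
claimed∖SC = {1/0}

spurious: P0.a=1 P0.b=0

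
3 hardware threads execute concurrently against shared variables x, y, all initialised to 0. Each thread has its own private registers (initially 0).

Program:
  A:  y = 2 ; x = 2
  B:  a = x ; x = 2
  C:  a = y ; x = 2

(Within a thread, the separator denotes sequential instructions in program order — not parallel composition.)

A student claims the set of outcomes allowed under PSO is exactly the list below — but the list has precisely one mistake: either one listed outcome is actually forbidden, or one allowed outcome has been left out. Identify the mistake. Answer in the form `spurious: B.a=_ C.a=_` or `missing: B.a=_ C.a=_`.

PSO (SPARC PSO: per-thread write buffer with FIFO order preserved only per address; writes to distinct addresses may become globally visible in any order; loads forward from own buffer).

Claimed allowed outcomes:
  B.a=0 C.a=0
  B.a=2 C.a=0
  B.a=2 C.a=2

outcome vector order: (B.a,C.a)
PSO: 4 outcomes — {<0 0>, <0 2>, <2 0>, <2 2>}
PSO∖claimed = {<0 2>}

missing: B.a=0 C.a=2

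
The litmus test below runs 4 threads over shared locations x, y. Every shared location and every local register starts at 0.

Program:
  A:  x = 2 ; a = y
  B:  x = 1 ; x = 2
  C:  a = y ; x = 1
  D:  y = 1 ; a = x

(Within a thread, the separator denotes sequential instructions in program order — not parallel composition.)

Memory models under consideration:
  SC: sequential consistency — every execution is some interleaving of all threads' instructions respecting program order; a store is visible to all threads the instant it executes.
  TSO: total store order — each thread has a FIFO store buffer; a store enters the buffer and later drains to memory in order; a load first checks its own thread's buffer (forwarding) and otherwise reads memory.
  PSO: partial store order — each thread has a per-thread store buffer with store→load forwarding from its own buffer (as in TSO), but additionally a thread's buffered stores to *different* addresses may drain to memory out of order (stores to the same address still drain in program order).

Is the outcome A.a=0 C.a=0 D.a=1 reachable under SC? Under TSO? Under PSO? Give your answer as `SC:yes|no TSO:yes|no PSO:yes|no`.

outcome vector order: (A.a,C.a,D.a)
[SC] allowed = {001; 002; 011; 012; 100; 101; 102; 110; 111; 112}
[TSO] allowed = {000; 001; 002; 010; 011; 012; 100; 101; 102; 110; 111; 112}
[PSO] allowed = {000; 001; 002; 010; 011; 012; 100; 101; 102; 110; 111; 112}
target 001 ∈ {SC,TSO,PSO}

SC:yes TSO:yes PSO:yes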